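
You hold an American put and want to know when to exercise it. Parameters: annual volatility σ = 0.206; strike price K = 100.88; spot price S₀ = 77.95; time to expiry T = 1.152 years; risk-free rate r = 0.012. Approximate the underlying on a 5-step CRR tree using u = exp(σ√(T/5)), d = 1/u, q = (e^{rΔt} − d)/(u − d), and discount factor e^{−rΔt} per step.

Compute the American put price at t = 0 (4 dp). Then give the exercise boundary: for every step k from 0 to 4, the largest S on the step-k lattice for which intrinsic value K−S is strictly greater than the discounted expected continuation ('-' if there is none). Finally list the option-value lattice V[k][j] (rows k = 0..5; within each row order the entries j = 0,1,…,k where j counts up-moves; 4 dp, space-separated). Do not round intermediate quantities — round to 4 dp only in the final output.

price = 23.4243
boundary = - 70.6111 77.9500 70.6111 77.9500
tree:
23.4243
30.2689 16.4122
36.9168 22.9300 9.7016
42.9389 30.2689 15.3635 3.8465
48.3939 36.9168 22.9300 7.5523 0.0000
53.3354 42.9389 30.2689 14.8284 0.0000 0.0000

Δt=0.23040, u=1.10393, d=0.90585, q=0.48928, disc=e^(-rΔt)=0.99724
k=5 terminal: V=max(K-S,0) → 53.3354 42.9389 30.2689 14.8284 0.0000 0.0000
k=4: j=0 S=52.4861 intr=48.3939 cont=48.1154 V=48.3939[EX]; j=1 S=63.9632 intr=36.9168 cont=36.6383 V=36.9168[EX]; j=2 S=77.9500 intr=22.9300 cont=22.6515 V=22.9300[EX]; j=3 S=94.9953 intr=5.8847 cont=7.5523 V=7.5523[hold]; j=4 S=115.7679 intr=0.0000 cont=0.0000 V=0.0000[hold]  S*(4)=77.9500
k=3: j=0 S=57.9411 intr=42.9389 cont=42.6603 V=42.9389[EX]; j=1 S=70.6111 intr=30.2689 cont=29.9904 V=30.2689[EX]; j=2 S=86.0516 intr=14.8284 cont=15.3635 V=15.3635[hold]; j=3 S=104.8685 intr=0.0000 cont=3.8465 V=3.8465[hold]  S*(3)=70.6111
k=2: j=0 S=63.9632 intr=36.9168 cont=36.6383 V=36.9168[EX]; j=1 S=77.9500 intr=22.9300 cont=22.9126 V=22.9300[EX]; j=2 S=94.9953 intr=5.8847 cont=9.7016 V=9.7016[hold]  S*(2)=77.9500
k=1: j=0 S=70.6111 intr=30.2689 cont=29.9904 V=30.2689[EX]; j=1 S=86.0516 intr=14.8284 cont=16.4122 V=16.4122[hold]  S*(1)=70.6111
k=0: j=0 S=77.9500 intr=22.9300 cont=23.4243 V=23.4243[hold]  S*(0)=-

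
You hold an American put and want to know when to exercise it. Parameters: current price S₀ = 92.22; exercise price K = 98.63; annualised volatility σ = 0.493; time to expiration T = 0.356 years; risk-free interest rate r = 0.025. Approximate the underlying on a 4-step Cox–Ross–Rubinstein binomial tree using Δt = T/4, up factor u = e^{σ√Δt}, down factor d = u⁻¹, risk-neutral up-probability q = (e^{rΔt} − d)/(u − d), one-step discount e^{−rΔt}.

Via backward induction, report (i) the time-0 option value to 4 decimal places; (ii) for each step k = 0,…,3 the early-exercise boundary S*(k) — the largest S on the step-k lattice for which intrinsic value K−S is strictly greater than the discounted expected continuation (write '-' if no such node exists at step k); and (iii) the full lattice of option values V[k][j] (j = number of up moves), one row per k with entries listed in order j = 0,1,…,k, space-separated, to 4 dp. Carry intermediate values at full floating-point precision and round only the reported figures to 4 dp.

Δt=0.08900, u=1.15844, d=0.86323, q=0.47084, disc=e^(-rΔt)=0.99778
k=4 terminal: V=max(K-S,0) → 47.4232 29.9111 6.4100 0.0000 0.0000
k=3: j=0 S=59.3201 intr=39.3099 cont=39.0907 V=39.3099[EX]; j=1 S=79.6069 intr=19.0231 cont=18.8039 V=19.0231[EX]; j=2 S=106.8315 intr=0.0000 cont=3.3844 V=3.3844[hold]; j=3 S=143.3666 intr=0.0000 cont=0.0000 V=0.0000[hold]  S*(3)=79.6069
k=2: j=0 S=68.7189 intr=29.9111 cont=29.6918 V=29.9111[EX]; j=1 S=92.2200 intr=6.4100 cont=11.6338 V=11.6338[hold]; j=2 S=123.7581 intr=0.0000 cont=1.7869 V=1.7869[hold]  S*(2)=68.7189
k=1: j=0 S=79.6069 intr=19.0231 cont=21.2580 V=21.2580[hold]; j=1 S=106.8315 intr=0.0000 cont=6.9819 V=6.9819[hold]  S*(1)=-
k=0: j=0 S=92.2200 intr=6.4100 cont=14.5039 V=14.5039[hold]  S*(0)=-

price = 14.5039
boundary = - - 68.7189 79.6069
tree:
14.5039
21.2580 6.9819
29.9111 11.6338 1.7869
39.3099 19.0231 3.3844 0.0000
47.4232 29.9111 6.4100 0.0000 0.0000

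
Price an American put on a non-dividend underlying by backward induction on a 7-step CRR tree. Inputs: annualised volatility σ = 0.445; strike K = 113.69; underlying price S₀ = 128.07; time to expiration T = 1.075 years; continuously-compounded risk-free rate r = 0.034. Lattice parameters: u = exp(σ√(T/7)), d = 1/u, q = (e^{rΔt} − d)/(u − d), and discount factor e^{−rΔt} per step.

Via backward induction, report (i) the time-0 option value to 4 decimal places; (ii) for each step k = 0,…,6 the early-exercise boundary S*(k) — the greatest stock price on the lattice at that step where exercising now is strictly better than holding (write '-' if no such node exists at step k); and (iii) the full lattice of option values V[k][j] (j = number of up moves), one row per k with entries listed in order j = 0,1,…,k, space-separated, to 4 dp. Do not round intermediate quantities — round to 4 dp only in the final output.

price = 14.1218
boundary = - - - - 63.7537 75.8998 90.3600
tree:
14.1218
20.3807 7.2616
28.5591 11.4381 2.6600
38.6052 17.6131 4.6420 0.4674
49.9363 26.3303 8.0356 0.8889 0.0000
60.1387 37.7902 13.7748 1.6905 0.0000 0.0000
68.7085 49.9363 23.3300 3.2152 0.0000 0.0000 0.0000
75.9068 60.1387 37.7902 6.1149 0.0000 0.0000 0.0000 0.0000

params: Δt=0.15357 u=1.19052 d=0.83997 q=0.47145 e^(-rΔt)=0.99479
t_7 payoffs: 75.9068 60.1387 37.7902 6.1149 0.0000 0.0000 0.0000 0.0000
t_6: node(6,0) S=44.9815 payoff=68.7085 vs cont=68.1164 → 68.7085 [stop]  node(6,1) S=63.7537 payoff=49.9363 vs cont=49.3442 → 49.9363 [stop]  node(6,2) S=90.3600 payoff=23.3300 vs cont=22.7379 → 23.3300 [stop]  node(6,3) S=128.0700 payoff=0.0000 vs cont=3.2152 → 3.2152 [wait]  node(6,4) S=181.5175 payoff=0.0000 vs cont=0.0000 → 0.0000 [wait]  node(6,5) S=257.2702 payoff=0.0000 vs cont=0.0000 → 0.0000 [wait]  node(6,6) S=364.6368 payoff=0.0000 vs cont=0.0000 → 0.0000 [wait]  ⇒ S*(6)=90.3600
t_5: node(5,0) S=53.5513 payoff=60.1387 vs cont=59.5466 → 60.1387 [stop]  node(5,1) S=75.8998 payoff=37.7902 vs cont=37.1981 → 37.7902 [stop]  node(5,2) S=107.5751 payoff=6.1149 vs cont=13.7748 → 13.7748 [wait]  node(5,3) S=152.4695 payoff=0.0000 vs cont=1.6905 → 1.6905 [wait]  node(5,4) S=216.0996 payoff=0.0000 vs cont=0.0000 → 0.0000 [wait]  node(5,5) S=306.2844 payoff=0.0000 vs cont=0.0000 → 0.0000 [wait]  ⇒ S*(5)=75.8998
t_4: node(4,0) S=63.7537 payoff=49.9363 vs cont=49.3442 → 49.9363 [stop]  node(4,1) S=90.3600 payoff=23.3300 vs cont=26.3303 → 26.3303 [wait]  node(4,2) S=128.0700 payoff=0.0000 vs cont=8.0356 → 8.0356 [wait]  node(4,3) S=181.5175 payoff=0.0000 vs cont=0.8889 → 0.8889 [wait]  node(4,4) S=257.2702 payoff=0.0000 vs cont=0.0000 → 0.0000 [wait]  ⇒ S*(4)=63.7537
t_3: node(3,0) S=75.8998 payoff=37.7902 vs cont=38.6052 → 38.6052 [wait]  node(3,1) S=107.5751 payoff=6.1149 vs cont=17.6131 → 17.6131 [wait]  node(3,2) S=152.4695 payoff=0.0000 vs cont=4.6420 → 4.6420 [wait]  node(3,3) S=216.0996 payoff=0.0000 vs cont=0.4674 → 0.4674 [wait]  ⇒ S*(3)=-
t_2: node(2,0) S=90.3600 payoff=23.3300 vs cont=28.5591 → 28.5591 [wait]  node(2,1) S=128.0700 payoff=0.0000 vs cont=11.4381 → 11.4381 [wait]  node(2,2) S=181.5175 payoff=0.0000 vs cont=2.6600 → 2.6600 [wait]  ⇒ S*(2)=-
t_1: node(1,0) S=107.5751 payoff=6.1149 vs cont=20.3807 → 20.3807 [wait]  node(1,1) S=152.4695 payoff=0.0000 vs cont=7.2616 → 7.2616 [wait]  ⇒ S*(1)=-
t_0: node(0,0) S=128.0700 payoff=0.0000 vs cont=14.1218 → 14.1218 [wait]  ⇒ S*(0)=-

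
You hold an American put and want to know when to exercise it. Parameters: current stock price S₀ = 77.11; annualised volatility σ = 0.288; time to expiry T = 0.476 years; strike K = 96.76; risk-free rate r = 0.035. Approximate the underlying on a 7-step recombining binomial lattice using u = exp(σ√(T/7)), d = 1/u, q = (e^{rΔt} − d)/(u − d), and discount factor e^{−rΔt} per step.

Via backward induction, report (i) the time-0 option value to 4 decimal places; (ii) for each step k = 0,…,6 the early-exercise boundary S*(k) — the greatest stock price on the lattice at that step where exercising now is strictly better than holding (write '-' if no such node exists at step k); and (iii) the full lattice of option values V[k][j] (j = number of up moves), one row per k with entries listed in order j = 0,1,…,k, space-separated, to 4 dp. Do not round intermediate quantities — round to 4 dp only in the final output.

Δt=0.06800  u=1.07799  d=0.92765  q=0.49708  discount=0.99762
step 7 (expiry): payoffs max(K−S,0) = 51.1775 43.7899 35.2051 25.2289 13.6359 0.1641 0.0000 0.0000
step 6: (k=6,j=0): S=49.1377, (K−S)⁺=47.6223, hold=47.3923 ⇒ V=47.6223 exercise | (k=6,j=1): S=57.1014, (K−S)⁺=39.6586, hold=39.4286 ⇒ V=39.6586 exercise | (k=6,j=2): S=66.3558, (K−S)⁺=30.4042, hold=30.1742 ⇒ V=30.4042 exercise | (k=6,j=3): S=77.1100, (K−S)⁺=19.6500, hold=19.4200 ⇒ V=19.6500 exercise | (k=6,j=4): S=89.6072, (K−S)⁺=7.1528, hold=6.9228 ⇒ V=7.1528 exercise | (k=6,j=5): S=104.1298, (K−S)⁺=0.0000, hold=0.0823 ⇒ V=0.0823 continue | (k=6,j=6): S=121.0060, (K−S)⁺=0.0000, hold=0.0000 ⇒ V=0.0000 continue  boundary S*=89.6072
step 5: (k=5,j=0): S=52.9701, (K−S)⁺=43.7899, hold=43.5599 ⇒ V=43.7899 exercise | (k=5,j=1): S=61.5549, (K−S)⁺=35.2051, hold=34.9751 ⇒ V=35.2051 exercise | (k=5,j=2): S=71.5311, (K−S)⁺=25.2289, hold=24.9989 ⇒ V=25.2289 exercise | (k=5,j=3): S=83.1241, (K−S)⁺=13.6359, hold=13.4059 ⇒ V=13.6359 exercise | (k=5,j=4): S=96.5959, (K−S)⁺=0.1641, hold=3.6295 ⇒ V=3.6295 continue | (k=5,j=5): S=112.2512, (K−S)⁺=0.0000, hold=0.0413 ⇒ V=0.0413 continue  boundary S*=83.1241
step 4: (k=4,j=0): S=57.1014, (K−S)⁺=39.6586, hold=39.4286 ⇒ V=39.6586 exercise | (k=4,j=1): S=66.3558, (K−S)⁺=30.4042, hold=30.1742 ⇒ V=30.4042 exercise | (k=4,j=2): S=77.1100, (K−S)⁺=19.6500, hold=19.4200 ⇒ V=19.6500 exercise | (k=4,j=3): S=89.6072, (K−S)⁺=7.1528, hold=8.6413 ⇒ V=8.6413 continue | (k=4,j=4): S=104.1298, (K−S)⁺=0.0000, hold=1.8415 ⇒ V=1.8415 continue  boundary S*=77.1100
step 3: (k=3,j=0): S=61.5549, (K−S)⁺=35.2051, hold=34.9751 ⇒ V=35.2051 exercise | (k=3,j=1): S=71.5311, (K−S)⁺=25.2289, hold=24.9989 ⇒ V=25.2289 exercise | (k=3,j=2): S=83.1241, (K−S)⁺=13.6359, hold=14.1441 ⇒ V=14.1441 continue | (k=3,j=3): S=96.5959, (K−S)⁺=0.1641, hold=5.2488 ⇒ V=5.2488 continue  boundary S*=71.5311
step 2: (k=2,j=0): S=66.3558, (K−S)⁺=30.4042, hold=30.1742 ⇒ V=30.4042 exercise | (k=2,j=1): S=77.1100, (K−S)⁺=19.6500, hold=19.6720 ⇒ V=19.6720 continue | (k=2,j=2): S=89.6072, (K−S)⁺=7.1528, hold=9.6993 ⇒ V=9.6993 continue  boundary S*=66.3558
step 1: (k=1,j=0): S=71.5311, (K−S)⁺=25.2289, hold=25.0098 ⇒ V=25.2289 exercise | (k=1,j=1): S=83.1241, (K−S)⁺=13.6359, hold=14.6797 ⇒ V=14.6797 continue  boundary S*=71.5311
step 0: (k=0,j=0): S=77.1100, (K−S)⁺=19.6500, hold=19.9376 ⇒ V=19.9376 continue  boundary S*=-

price = 19.9376
boundary = - 71.5311 66.3558 71.5311 77.1100 83.1241 89.6072
tree:
19.9376
25.2289 14.6797
30.4042 19.6720 9.6993
35.2051 25.2289 14.1441 5.2488
39.6586 30.4042 19.6500 8.6413 1.8415
43.7899 35.2051 25.2289 13.6359 3.6295 0.0413
47.6223 39.6586 30.4042 19.6500 7.1528 0.0823 0.0000
51.1775 43.7899 35.2051 25.2289 13.6359 0.1641 0.0000 0.0000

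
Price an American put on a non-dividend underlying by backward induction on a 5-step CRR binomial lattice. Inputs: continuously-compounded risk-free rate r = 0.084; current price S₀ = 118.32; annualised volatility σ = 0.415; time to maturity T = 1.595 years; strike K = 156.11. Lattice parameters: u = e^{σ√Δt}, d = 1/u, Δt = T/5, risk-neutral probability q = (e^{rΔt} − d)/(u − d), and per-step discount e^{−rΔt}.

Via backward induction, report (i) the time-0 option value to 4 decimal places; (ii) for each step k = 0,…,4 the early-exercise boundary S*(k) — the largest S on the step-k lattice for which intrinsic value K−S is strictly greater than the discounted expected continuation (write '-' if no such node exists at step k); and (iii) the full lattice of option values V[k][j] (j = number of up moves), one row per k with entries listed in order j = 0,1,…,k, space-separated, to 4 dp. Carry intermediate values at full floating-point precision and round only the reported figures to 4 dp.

Δt=0.31900, u=1.26414, d=0.79105, q=0.49907, disc=e^(-rΔt)=0.97356
k=5 terminal: V=max(K-S,0) → 119.4594 97.5404 62.5128 6.5369 0.0000 0.0000
k=4: j=0 S=46.3316 intr=109.7784 cont=105.6509 V=109.7784[EX]; j=1 S=74.0402 intr=82.0698 cont=77.9422 V=82.0698[EX]; j=2 S=118.3200 intr=37.7900 cont=33.6624 V=37.7900[EX]; j=3 S=189.0814 intr=0.0000 cont=3.1879 V=3.1879[hold]; j=4 S=302.1617 intr=0.0000 cont=0.0000 V=0.0000[hold]  S*(4)=118.3200
k=3: j=0 S=58.5696 intr=97.5404 cont=93.4128 V=97.5404[EX]; j=1 S=93.5972 intr=62.5128 cont=58.3852 V=62.5128[EX]; j=2 S=149.5731 intr=6.5369 cont=19.9784 V=19.9784[hold]; j=3 S=239.0254 intr=0.0000 cont=1.5547 V=1.5547[hold]  S*(3)=93.5972
k=2: j=0 S=74.0402 intr=82.0698 cont=77.9422 V=82.0698[EX]; j=1 S=118.3200 intr=37.7900 cont=40.1934 V=40.1934[hold]; j=2 S=189.0814 intr=0.0000 cont=10.4985 V=10.4985[hold]  S*(2)=74.0402
k=1: j=0 S=93.5972 intr=62.5128 cont=59.5530 V=62.5128[EX]; j=1 S=149.5731 intr=6.5369 cont=24.7025 V=24.7025[hold]  S*(1)=93.5972
k=0: j=0 S=118.3200 intr=37.7900 cont=42.4887 V=42.4887[hold]  S*(0)=-

price = 42.4887
boundary = - 93.5972 74.0402 93.5972 118.3200
tree:
42.4887
62.5128 24.7025
82.0698 40.1934 10.4985
97.5404 62.5128 19.9784 1.5547
109.7784 82.0698 37.7900 3.1879 0.0000
119.4594 97.5404 62.5128 6.5369 0.0000 0.0000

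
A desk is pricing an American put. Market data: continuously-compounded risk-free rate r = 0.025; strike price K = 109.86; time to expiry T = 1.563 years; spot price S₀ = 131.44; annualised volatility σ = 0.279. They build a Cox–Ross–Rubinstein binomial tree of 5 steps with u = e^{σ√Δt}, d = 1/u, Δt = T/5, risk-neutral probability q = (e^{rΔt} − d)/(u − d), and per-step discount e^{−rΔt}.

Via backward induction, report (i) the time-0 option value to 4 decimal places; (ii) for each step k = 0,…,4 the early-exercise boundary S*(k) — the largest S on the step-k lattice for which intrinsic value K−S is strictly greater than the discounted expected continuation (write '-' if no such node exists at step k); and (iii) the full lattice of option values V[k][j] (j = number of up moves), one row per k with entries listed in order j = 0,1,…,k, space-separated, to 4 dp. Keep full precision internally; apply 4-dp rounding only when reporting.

params: Δt=0.31260 u=1.16882 d=0.85557 q=0.48613 e^(-rΔt)=0.99222
t_5 payoffs: 49.6043 27.5429 0.0000 0.0000 0.0000 0.0000
t_4: node(4,0) S=70.4278 payoff=39.4322 vs cont=38.5770 → 39.4322 [stop]  node(4,1) S=96.2134 payoff=13.6466 vs cont=14.0434 → 14.0434 [wait]  node(4,2) S=131.4400 payoff=0.0000 vs cont=0.0000 → 0.0000 [wait]  node(4,3) S=179.5640 payoff=0.0000 vs cont=0.0000 → 0.0000 [wait]  node(4,4) S=245.3077 payoff=0.0000 vs cont=0.0000 → 0.0000 [wait]  ⇒ S*(4)=70.4278
t_3: node(3,0) S=82.3171 payoff=27.5429 vs cont=26.8791 → 27.5429 [stop]  node(3,1) S=112.4557 payoff=0.0000 vs cont=7.1603 → 7.1603 [wait]  node(3,2) S=153.6291 payoff=0.0000 vs cont=0.0000 → 0.0000 [wait]  node(3,3) S=209.8772 payoff=0.0000 vs cont=0.0000 → 0.0000 [wait]  ⇒ S*(3)=82.3171
t_2: node(2,0) S=96.2134 payoff=13.6466 vs cont=17.4971 → 17.4971 [wait]  node(2,1) S=131.4400 payoff=0.0000 vs cont=3.6509 → 3.6509 [wait]  node(2,2) S=179.5640 payoff=0.0000 vs cont=0.0000 → 0.0000 [wait]  ⇒ S*(2)=-
t_1: node(1,0) S=112.4557 payoff=0.0000 vs cont=10.6823 → 10.6823 [wait]  node(1,1) S=153.6291 payoff=0.0000 vs cont=1.8615 → 1.8615 [wait]  ⇒ S*(1)=-
t_0: node(0,0) S=131.4400 payoff=0.0000 vs cont=6.3445 → 6.3445 [wait]  ⇒ S*(0)=-

price = 6.3445
boundary = - - - 82.3171 70.4278
tree:
6.3445
10.6823 1.8615
17.4971 3.6509 0.0000
27.5429 7.1603 0.0000 0.0000
39.4322 14.0434 0.0000 0.0000 0.0000
49.6043 27.5429 0.0000 0.0000 0.0000 0.0000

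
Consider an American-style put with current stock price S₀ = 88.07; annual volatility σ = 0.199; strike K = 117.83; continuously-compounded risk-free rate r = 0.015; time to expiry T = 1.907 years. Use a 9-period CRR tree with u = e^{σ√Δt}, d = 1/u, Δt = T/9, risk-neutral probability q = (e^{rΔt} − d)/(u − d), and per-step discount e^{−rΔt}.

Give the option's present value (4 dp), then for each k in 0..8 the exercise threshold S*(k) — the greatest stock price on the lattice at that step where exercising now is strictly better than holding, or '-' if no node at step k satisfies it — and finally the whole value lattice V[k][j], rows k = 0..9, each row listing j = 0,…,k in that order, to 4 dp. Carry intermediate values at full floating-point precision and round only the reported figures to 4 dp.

price = 30.3401
boundary = - 80.3610 73.3269 80.3610 88.0700 80.3610 88.0700 96.5185 105.7774
tree:
30.3401
37.4690 23.2470
44.5031 30.0041 16.4883
50.9216 37.4690 22.5654 10.3814
56.7782 44.5031 29.7600 15.3550 5.3634
62.1222 50.9216 37.4690 21.8810 8.7818 1.9029
66.9985 56.7782 44.5031 29.7600 13.9665 3.5377 0.2438
71.4479 62.1222 50.9216 37.4690 21.3115 6.5469 0.4839 0.0000
75.5078 66.9985 56.7782 44.5031 29.7600 12.0526 0.9602 0.0000 0.0000
79.2123 71.4479 62.1222 50.9216 37.4690 21.3115 1.9055 0.0000 0.0000 0.0000

Δt=0.21189, u=1.09593, d=0.91247, q=0.49447, disc=e^(-rΔt)=0.99683
k=9 terminal: V=max(K-S,0) → 79.2123 71.4479 62.1222 50.9216 37.4690 21.3115 1.9055 0.0000 0.0000 0.0000
k=8: j=0 S=42.3222 intr=75.5078 cont=75.1339 V=75.5078[EX]; j=1 S=50.8315 intr=66.9985 cont=66.6245 V=66.9985[EX]; j=2 S=61.0518 intr=56.7782 cont=56.4043 V=56.7782[EX]; j=3 S=73.3269 intr=44.5031 cont=44.1292 V=44.5031[EX]; j=4 S=88.0700 intr=29.7600 cont=29.3861 V=29.7600[EX]; j=5 S=105.7774 intr=12.0526 cont=11.6787 V=12.0526[EX]; j=6 S=127.0451 intr=0.0000 cont=0.9602 V=0.9602[hold]; j=7 S=152.5888 intr=0.0000 cont=0.0000 V=0.0000[hold]; j=8 S=183.2684 intr=0.0000 cont=0.0000 V=0.0000[hold]  S*(8)=105.7774
k=7: j=0 S=46.3821 intr=71.4479 cont=71.0739 V=71.4479[EX]; j=1 S=55.7078 intr=62.1222 cont=61.7483 V=62.1222[EX]; j=2 S=66.9084 intr=50.9216 cont=50.5477 V=50.9216[EX]; j=3 S=80.3610 intr=37.4690 cont=37.0951 V=37.4690[EX]; j=4 S=96.5185 intr=21.3115 cont=20.9376 V=21.3115[EX]; j=5 S=115.9245 intr=1.9055 cont=6.5469 V=6.5469[hold]; j=6 S=139.2324 intr=0.0000 cont=0.4839 V=0.4839[hold]; j=7 S=167.2265 intr=0.0000 cont=0.0000 V=0.0000[hold]  S*(7)=96.5185
k=6: j=0 S=50.8315 intr=66.9985 cont=66.6245 V=66.9985[EX]; j=1 S=61.0518 intr=56.7782 cont=56.4043 V=56.7782[EX]; j=2 S=73.3269 intr=44.5031 cont=44.1292 V=44.5031[EX]; j=3 S=88.0700 intr=29.7600 cont=29.3861 V=29.7600[EX]; j=4 S=105.7774 intr=12.0526 cont=13.9665 V=13.9665[hold]; j=5 S=127.0451 intr=0.0000 cont=3.5377 V=3.5377[hold]; j=6 S=152.5888 intr=0.0000 cont=0.2438 V=0.2438[hold]  S*(6)=88.0700
k=5: j=0 S=55.7078 intr=62.1222 cont=61.7483 V=62.1222[EX]; j=1 S=66.9084 intr=50.9216 cont=50.5477 V=50.9216[EX]; j=2 S=80.3610 intr=37.4690 cont=37.0951 V=37.4690[EX]; j=3 S=96.5185 intr=21.3115 cont=21.8810 V=21.8810[hold]; j=4 S=115.9245 intr=1.9055 cont=8.7818 V=8.7818[hold]; j=5 S=139.2324 intr=0.0000 cont=1.9029 V=1.9029[hold]  S*(5)=80.3610
k=4: j=0 S=61.0518 intr=56.7782 cont=56.4043 V=56.7782[EX]; j=1 S=73.3269 intr=44.5031 cont=44.1292 V=44.5031[EX]; j=2 S=88.0700 intr=29.7600 cont=29.6668 V=29.7600[EX]; j=3 S=105.7774 intr=12.0526 cont=15.3550 V=15.3550[hold]; j=4 S=127.0451 intr=0.0000 cont=5.3634 V=5.3634[hold]  S*(4)=88.0700
k=3: j=0 S=66.9084 intr=50.9216 cont=50.5477 V=50.9216[EX]; j=1 S=80.3610 intr=37.4690 cont=37.0951 V=37.4690[EX]; j=2 S=96.5185 intr=21.3115 cont=22.5654 V=22.5654[hold]; j=3 S=115.9245 intr=1.9055 cont=10.3814 V=10.3814[hold]  S*(3)=80.3610
k=2: j=0 S=73.3269 intr=44.5031 cont=44.1292 V=44.5031[EX]; j=1 S=88.0700 intr=29.7600 cont=30.0041 V=30.0041[hold]; j=2 S=105.7774 intr=12.0526 cont=16.4883 V=16.4883[hold]  S*(2)=73.3269
k=1: j=0 S=80.3610 intr=37.4690 cont=37.2154 V=37.4690[EX]; j=1 S=96.5185 intr=21.3115 cont=23.2470 V=23.2470[hold]  S*(1)=80.3610
k=0: j=0 S=88.0700 intr=29.7600 cont=30.3401 V=30.3401[hold]  S*(0)=-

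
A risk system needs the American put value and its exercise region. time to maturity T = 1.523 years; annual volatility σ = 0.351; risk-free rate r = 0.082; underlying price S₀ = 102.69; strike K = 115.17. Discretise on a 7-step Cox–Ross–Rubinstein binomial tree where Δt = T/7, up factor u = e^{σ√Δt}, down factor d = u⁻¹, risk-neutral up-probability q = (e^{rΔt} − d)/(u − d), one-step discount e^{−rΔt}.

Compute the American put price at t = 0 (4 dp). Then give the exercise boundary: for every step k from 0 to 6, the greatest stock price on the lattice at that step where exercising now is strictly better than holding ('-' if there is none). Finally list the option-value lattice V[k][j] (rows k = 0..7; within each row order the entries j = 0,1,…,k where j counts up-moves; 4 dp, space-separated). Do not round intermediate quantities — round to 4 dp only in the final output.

Δt=0.21757, u=1.17789, d=0.84898, q=0.51389, disc=e^(-rΔt)=0.98232
k=7 terminal: V=max(K-S,0) → 82.5261 69.8792 52.3328 27.9885 0.0000 0.0000 0.0000 0.0000
k=6: j=0 S=38.4508 intr=76.7192 cont=74.6827 V=76.7192[EX]; j=1 S=53.3474 intr=61.8226 cont=59.7861 V=61.8226[EX]; j=2 S=74.0152 intr=41.1548 cont=39.1183 V=41.1548[EX]; j=3 S=102.6900 intr=12.4800 cont=13.3649 V=13.3649[hold]; j=4 S=142.4740 intr=0.0000 cont=0.0000 V=0.0000[hold]; j=5 S=197.6710 intr=0.0000 cont=0.0000 V=0.0000[hold]; j=6 S=274.2524 intr=0.0000 cont=0.0000 V=0.0000[hold]  S*(6)=74.0152
k=5: j=0 S=45.2908 intr=69.8792 cont=67.8427 V=69.8792[EX]; j=1 S=62.8372 intr=52.3328 cont=50.2963 V=52.3328[EX]; j=2 S=87.1815 intr=27.9885 cont=26.3987 V=27.9885[EX]; j=3 S=120.9572 intr=0.0000 cont=6.3819 V=6.3819[hold]; j=4 S=167.8183 intr=0.0000 cont=0.0000 V=0.0000[hold]; j=5 S=232.8342 intr=0.0000 cont=0.0000 V=0.0000[hold]  S*(5)=87.1815
k=4: j=0 S=53.3474 intr=61.8226 cont=59.7861 V=61.8226[EX]; j=1 S=74.0152 intr=41.1548 cont=39.1183 V=41.1548[EX]; j=2 S=102.6900 intr=12.4800 cont=16.5865 V=16.5865[hold]; j=3 S=142.4740 intr=0.0000 cont=3.0475 V=3.0475[hold]; j=4 S=197.6710 intr=0.0000 cont=0.0000 V=0.0000[hold]  S*(4)=74.0152
k=3: j=0 S=62.8372 intr=52.3328 cont=50.2963 V=52.3328[EX]; j=1 S=87.1815 intr=27.9885 cont=28.0250 V=28.0250[hold]; j=2 S=120.9572 intr=0.0000 cont=9.4587 V=9.4587[hold]; j=3 S=167.8183 intr=0.0000 cont=1.4552 V=1.4552[hold]  S*(3)=62.8372
k=2: j=0 S=74.0152 intr=41.1548 cont=39.1367 V=41.1548[EX]; j=1 S=102.6900 intr=12.4800 cont=18.1571 V=18.1571[hold]; j=2 S=142.4740 intr=0.0000 cont=5.2512 V=5.2512[hold]  S*(2)=74.0152
k=1: j=0 S=87.1815 intr=27.9885 cont=28.8178 V=28.8178[hold]; j=1 S=120.9572 intr=0.0000 cont=11.3211 V=11.3211[hold]  S*(1)=-
k=0: j=0 S=102.6900 intr=12.4800 cont=19.4758 V=19.4758[hold]  S*(0)=-

price = 19.4758
boundary = - - 74.0152 62.8372 74.0152 87.1815 74.0152
tree:
19.4758
28.8178 11.3211
41.1548 18.1571 5.2512
52.3328 28.0250 9.4587 1.4552
61.8226 41.1548 16.5865 3.0475 0.0000
69.8792 52.3328 27.9885 6.3819 0.0000 0.0000
76.7192 61.8226 41.1548 13.3649 0.0000 0.0000 0.0000
82.5261 69.8792 52.3328 27.9885 0.0000 0.0000 0.0000 0.0000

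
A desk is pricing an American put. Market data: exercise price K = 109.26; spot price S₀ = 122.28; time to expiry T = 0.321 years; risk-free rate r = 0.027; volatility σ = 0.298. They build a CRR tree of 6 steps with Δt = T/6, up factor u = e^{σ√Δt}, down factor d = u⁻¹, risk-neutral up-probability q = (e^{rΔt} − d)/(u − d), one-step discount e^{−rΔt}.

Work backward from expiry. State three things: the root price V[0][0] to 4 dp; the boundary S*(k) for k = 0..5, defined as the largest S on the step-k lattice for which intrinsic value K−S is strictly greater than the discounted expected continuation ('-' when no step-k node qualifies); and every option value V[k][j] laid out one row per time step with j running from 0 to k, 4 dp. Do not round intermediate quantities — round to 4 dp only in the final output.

params: Δt=0.05350 u=1.07136 d=0.93339 q=0.49325 e^(-rΔt)=0.99856
t_6 payoffs: 28.3977 16.4455 2.7266 0.0000 0.0000 0.0000 0.0000
t_5: node(5,0) S=86.6325 payoff=22.6275 vs cont=22.4697 → 22.6275 [stop]  node(5,1) S=99.4376 payoff=9.8224 vs cont=9.6646 → 9.8224 [stop]  node(5,2) S=114.1354 payoff=0.0000 vs cont=1.3797 → 1.3797 [wait]  node(5,3) S=131.0057 payoff=0.0000 vs cont=0.0000 → 0.0000 [wait]  node(5,4) S=150.3696 payoff=0.0000 vs cont=0.0000 → 0.0000 [wait]  node(5,5) S=172.5956 payoff=0.0000 vs cont=0.0000 → 0.0000 [wait]  ⇒ S*(5)=99.4376
t_4: node(4,0) S=92.8145 payoff=16.4455 vs cont=16.2878 → 16.4455 [stop]  node(4,1) S=106.5334 payoff=2.7266 vs cont=5.6498 → 5.6498 [wait]  node(4,2) S=122.2800 payoff=0.0000 vs cont=0.6982 → 0.6982 [wait]  node(4,3) S=140.3541 payoff=0.0000 vs cont=0.0000 → 0.0000 [wait]  node(4,4) S=161.0998 payoff=0.0000 vs cont=0.0000 → 0.0000 [wait]  ⇒ S*(4)=92.8145
t_3: node(3,0) S=99.4376 payoff=9.8224 vs cont=11.1044 → 11.1044 [wait]  node(3,1) S=114.1354 payoff=0.0000 vs cont=3.2028 → 3.2028 [wait]  node(3,2) S=131.0057 payoff=0.0000 vs cont=0.3533 → 0.3533 [wait]  node(3,3) S=150.3696 payoff=0.0000 vs cont=0.0000 → 0.0000 [wait]  ⇒ S*(3)=-
t_2: node(2,0) S=106.5334 payoff=2.7266 vs cont=7.1965 → 7.1965 [wait]  node(2,1) S=122.2800 payoff=0.0000 vs cont=1.7947 → 1.7947 [wait]  node(2,2) S=140.3541 payoff=0.0000 vs cont=0.1788 → 0.1788 [wait]  ⇒ S*(2)=-
t_1: node(1,0) S=114.1354 payoff=0.0000 vs cont=4.5255 → 4.5255 [wait]  node(1,1) S=131.0057 payoff=0.0000 vs cont=0.9962 → 0.9962 [wait]  ⇒ S*(1)=-
t_0: node(0,0) S=122.2800 payoff=0.0000 vs cont=2.7806 → 2.7806 [wait]  ⇒ S*(0)=-

price = 2.7806
boundary = - - - - 92.8145 99.4376
tree:
2.7806
4.5255 0.9962
7.1965 1.7947 0.1788
11.1044 3.2028 0.3533 0.0000
16.4455 5.6498 0.6982 0.0000 0.0000
22.6275 9.8224 1.3797 0.0000 0.0000 0.0000
28.3977 16.4455 2.7266 0.0000 0.0000 0.0000 0.0000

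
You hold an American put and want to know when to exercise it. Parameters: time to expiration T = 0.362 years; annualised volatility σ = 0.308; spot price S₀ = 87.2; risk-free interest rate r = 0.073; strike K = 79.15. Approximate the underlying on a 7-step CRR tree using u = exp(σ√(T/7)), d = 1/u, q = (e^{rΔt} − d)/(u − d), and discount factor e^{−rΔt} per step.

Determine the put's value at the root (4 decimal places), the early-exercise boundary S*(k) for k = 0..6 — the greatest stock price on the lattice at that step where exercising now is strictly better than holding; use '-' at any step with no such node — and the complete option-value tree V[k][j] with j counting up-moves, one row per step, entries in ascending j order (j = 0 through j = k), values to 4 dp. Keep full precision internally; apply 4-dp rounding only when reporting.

price = 2.3579
boundary = - - - - 65.8934 61.4360 65.8934
tree:
2.3579
3.8188 0.9689
6.0102 1.7373 0.2362
9.1278 3.0531 0.4834 0.0000
13.2566 5.2204 0.9891 0.0000 0.0000
17.7140 8.5805 2.0241 0.0000 0.0000 0.0000
21.8698 13.2566 4.1420 0.0000 0.0000 0.0000 0.0000
25.7445 17.7140 8.4759 0.0000 0.0000 0.0000 0.0000 0.0000

Δt=0.05171, u=1.07255, d=0.93236, q=0.50947, disc=e^(-rΔt)=0.99623
k=7 terminal: V=max(K-S,0) → 25.7445 17.7140 8.4759 0.0000 0.0000 0.0000 0.0000 0.0000
k=6: j=0 S=57.2802 intr=21.8698 cont=21.5716 V=21.8698[EX]; j=1 S=65.8934 intr=13.2566 cont=12.9584 V=13.2566[EX]; j=2 S=75.8017 intr=3.3483 cont=4.1420 V=4.1420[hold]; j=3 S=87.2000 intr=0.0000 cont=0.0000 V=0.0000[hold]; j=4 S=100.3122 intr=0.0000 cont=0.0000 V=0.0000[hold]; j=5 S=115.3961 intr=0.0000 cont=0.0000 V=0.0000[hold]; j=6 S=132.7482 intr=0.0000 cont=0.0000 V=0.0000[hold]  S*(6)=65.8934
k=5: j=0 S=61.4360 intr=17.7140 cont=17.4157 V=17.7140[EX]; j=1 S=70.6741 intr=8.4759 cont=8.5805 V=8.5805[hold]; j=2 S=81.3014 intr=0.0000 cont=2.0241 V=2.0241[hold]; j=3 S=93.5266 intr=0.0000 cont=0.0000 V=0.0000[hold]; j=4 S=107.5901 intr=0.0000 cont=0.0000 V=0.0000[hold]; j=5 S=123.7684 intr=0.0000 cont=0.0000 V=0.0000[hold]  S*(5)=61.4360
k=4: j=0 S=65.8934 intr=13.2566 cont=13.0115 V=13.2566[EX]; j=1 S=75.8017 intr=3.3483 cont=5.2204 V=5.2204[hold]; j=2 S=87.2000 intr=0.0000 cont=0.9891 V=0.9891[hold]; j=3 S=100.3122 intr=0.0000 cont=0.0000 V=0.0000[hold]; j=4 S=115.3961 intr=0.0000 cont=0.0000 V=0.0000[hold]  S*(4)=65.8934
k=3: j=0 S=70.6741 intr=8.4759 cont=9.1278 V=9.1278[hold]; j=1 S=81.3014 intr=0.0000 cont=3.0531 V=3.0531[hold]; j=2 S=93.5266 intr=0.0000 cont=0.4834 V=0.4834[hold]; j=3 S=107.5901 intr=0.0000 cont=0.0000 V=0.0000[hold]  S*(3)=-
k=2: j=0 S=75.8017 intr=3.3483 cont=6.0102 V=6.0102[hold]; j=1 S=87.2000 intr=0.0000 cont=1.7373 V=1.7373[hold]; j=2 S=100.3122 intr=0.0000 cont=0.2362 V=0.2362[hold]  S*(2)=-
k=1: j=0 S=81.3014 intr=0.0000 cont=3.8188 V=3.8188[hold]; j=1 S=93.5266 intr=0.0000 cont=0.9689 V=0.9689[hold]  S*(1)=-
k=0: j=0 S=87.2000 intr=0.0000 cont=2.3579 V=2.3579[hold]  S*(0)=-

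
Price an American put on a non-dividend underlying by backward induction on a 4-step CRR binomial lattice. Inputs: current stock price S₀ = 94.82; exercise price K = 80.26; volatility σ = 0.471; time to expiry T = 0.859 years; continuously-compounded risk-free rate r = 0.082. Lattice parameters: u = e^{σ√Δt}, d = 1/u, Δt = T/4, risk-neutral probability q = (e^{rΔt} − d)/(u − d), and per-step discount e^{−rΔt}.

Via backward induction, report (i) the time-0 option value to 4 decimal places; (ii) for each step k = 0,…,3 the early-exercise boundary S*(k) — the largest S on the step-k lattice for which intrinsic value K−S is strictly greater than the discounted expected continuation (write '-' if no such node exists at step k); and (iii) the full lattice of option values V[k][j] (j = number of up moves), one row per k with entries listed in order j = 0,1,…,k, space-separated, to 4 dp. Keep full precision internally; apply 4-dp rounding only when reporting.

Δt=0.21475  u=1.24392  d=0.80391  q=0.48602  discount=0.98254
step 4 (expiry): payoffs max(K−S,0) = 40.6567 18.9804 0.0000 0.0000 0.0000
step 3: (k=3,j=0): S=49.2633, (K−S)⁺=30.9967, hold=29.5957 ⇒ V=30.9967 exercise | (k=3,j=1): S=76.2268, (K−S)⁺=4.0332, hold=9.5852 ⇒ V=9.5852 continue | (k=3,j=2): S=117.9484, (K−S)⁺=0.0000, hold=0.0000 ⇒ V=0.0000 continue | (k=3,j=3): S=182.5055, (K−S)⁺=0.0000, hold=0.0000 ⇒ V=0.0000 continue  boundary S*=49.2633
step 2: (k=2,j=0): S=61.2796, (K−S)⁺=18.9804, hold=20.2308 ⇒ V=20.2308 continue | (k=2,j=1): S=94.8200, (K−S)⁺=0.0000, hold=4.8406 ⇒ V=4.8406 continue | (k=2,j=2): S=146.7182, (K−S)⁺=0.0000, hold=0.0000 ⇒ V=0.0000 continue  boundary S*=-
step 1: (k=1,j=0): S=76.2268, (K−S)⁺=4.0332, hold=12.5282 ⇒ V=12.5282 continue | (k=1,j=1): S=117.9484, (K−S)⁺=0.0000, hold=2.4445 ⇒ V=2.4445 continue  boundary S*=-
step 0: (k=0,j=0): S=94.8200, (K−S)⁺=0.0000, hold=7.4941 ⇒ V=7.4941 continue  boundary S*=-

price = 7.4941
boundary = - - - 49.2633
tree:
7.4941
12.5282 2.4445
20.2308 4.8406 0.0000
30.9967 9.5852 0.0000 0.0000
40.6567 18.9804 0.0000 0.0000 0.0000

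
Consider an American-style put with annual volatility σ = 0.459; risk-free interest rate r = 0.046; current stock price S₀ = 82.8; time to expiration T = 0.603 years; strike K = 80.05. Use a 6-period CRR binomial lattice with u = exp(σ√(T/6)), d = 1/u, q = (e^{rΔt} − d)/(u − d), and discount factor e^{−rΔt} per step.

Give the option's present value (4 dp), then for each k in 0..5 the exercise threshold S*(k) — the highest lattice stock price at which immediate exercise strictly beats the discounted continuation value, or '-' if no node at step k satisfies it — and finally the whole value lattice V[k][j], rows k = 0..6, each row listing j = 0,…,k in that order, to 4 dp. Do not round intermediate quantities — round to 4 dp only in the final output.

Δt=0.10050  u=1.15663  d=0.86458  q=0.47955  discount=0.99539
step 6 (expiry): payoffs max(K−S,0) = 45.4670 33.7851 18.1571 0.0000 0.0000 0.0000 0.0000
step 5: (k=5,j=0): S=39.9998, (K−S)⁺=40.0502, hold=39.6810 ⇒ V=40.0502 exercise | (k=5,j=1): S=53.5114, (K−S)⁺=26.5386, hold=26.1694 ⇒ V=26.5386 exercise | (k=5,j=2): S=71.5873, (K−S)⁺=8.4627, hold=9.4062 ⇒ V=9.4062 continue | (k=5,j=3): S=95.7690, (K−S)⁺=0.0000, hold=0.0000 ⇒ V=0.0000 continue | (k=5,j=4): S=128.1192, (K−S)⁺=0.0000, hold=0.0000 ⇒ V=0.0000 continue | (k=5,j=5): S=171.3971, (K−S)⁺=0.0000, hold=0.0000 ⇒ V=0.0000 continue  boundary S*=53.5114
step 4: (k=4,j=0): S=46.2649, (K−S)⁺=33.7851, hold=33.4159 ⇒ V=33.7851 exercise | (k=4,j=1): S=61.8929, (K−S)⁺=18.1571, hold=18.2382 ⇒ V=18.2382 continue | (k=4,j=2): S=82.8000, (K−S)⁺=0.0000, hold=4.8729 ⇒ V=4.8729 continue | (k=4,j=3): S=110.7693, (K−S)⁺=0.0000, hold=0.0000 ⇒ V=0.0000 continue | (k=4,j=4): S=148.1865, (K−S)⁺=0.0000, hold=0.0000 ⇒ V=0.0000 continue  boundary S*=46.2649
step 3: (k=3,j=0): S=53.5114, (K−S)⁺=26.5386, hold=26.2081 ⇒ V=26.5386 exercise | (k=3,j=1): S=71.5873, (K−S)⁺=8.4627, hold=11.7743 ⇒ V=11.7743 continue | (k=3,j=2): S=95.7690, (K−S)⁺=0.0000, hold=2.5244 ⇒ V=2.5244 continue | (k=3,j=3): S=128.1192, (K−S)⁺=0.0000, hold=0.0000 ⇒ V=0.0000 continue  boundary S*=53.5114
step 2: (k=2,j=0): S=61.8929, (K−S)⁺=18.1571, hold=19.3686 ⇒ V=19.3686 continue | (k=2,j=1): S=82.8000, (K−S)⁺=0.0000, hold=7.3046 ⇒ V=7.3046 continue | (k=2,j=2): S=110.7693, (K−S)⁺=0.0000, hold=1.3077 ⇒ V=1.3077 continue  boundary S*=-
step 1: (k=1,j=0): S=71.5873, (K−S)⁺=8.4627, hold=13.5206 ⇒ V=13.5206 continue | (k=1,j=1): S=95.7690, (K−S)⁺=0.0000, hold=4.4084 ⇒ V=4.4084 continue  boundary S*=-
step 0: (k=0,j=0): S=82.8000, (K−S)⁺=0.0000, hold=9.1086 ⇒ V=9.1086 continue  boundary S*=-

price = 9.1086
boundary = - - - 53.5114 46.2649 53.5114
tree:
9.1086
13.5206 4.4084
19.3686 7.3046 1.3077
26.5386 11.7743 2.5244 0.0000
33.7851 18.2382 4.8729 0.0000 0.0000
40.0502 26.5386 9.4062 0.0000 0.0000 0.0000
45.4670 33.7851 18.1571 0.0000 0.0000 0.0000 0.0000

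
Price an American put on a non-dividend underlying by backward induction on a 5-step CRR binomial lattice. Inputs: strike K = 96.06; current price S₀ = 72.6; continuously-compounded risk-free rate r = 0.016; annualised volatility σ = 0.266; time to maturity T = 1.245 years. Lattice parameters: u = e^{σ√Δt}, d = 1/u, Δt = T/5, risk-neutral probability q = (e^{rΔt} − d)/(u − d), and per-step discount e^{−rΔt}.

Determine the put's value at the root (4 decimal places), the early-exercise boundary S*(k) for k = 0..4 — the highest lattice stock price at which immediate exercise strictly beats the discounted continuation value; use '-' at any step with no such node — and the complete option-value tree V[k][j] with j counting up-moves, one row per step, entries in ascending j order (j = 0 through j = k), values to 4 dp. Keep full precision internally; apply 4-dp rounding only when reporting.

price = 24.9575
boundary = - 63.5757 55.6731 63.5757 72.6000
tree:
24.9575
32.4843 17.0707
40.3869 24.1391 9.6114
47.3071 32.4843 15.3656 3.5036
53.3672 40.3869 23.4600 6.7889 0.0000
58.6740 47.3071 32.4843 13.1547 0.0000 0.0000

Δt=0.24900, u=1.14195, d=0.87570, q=0.48186, disc=e^(-rΔt)=0.99602
k=5 terminal: V=max(K-S,0) → 58.6740 47.3071 32.4843 13.1547 0.0000 0.0000
k=4: j=0 S=42.6928 intr=53.3672 cont=52.9853 V=53.3672[EX]; j=1 S=55.6731 intr=40.3869 cont=40.0049 V=40.3869[EX]; j=2 S=72.6000 intr=23.4600 cont=23.0781 V=23.4600[EX]; j=3 S=94.6733 intr=1.3867 cont=6.7889 V=6.7889[hold]; j=4 S=123.4579 intr=0.0000 cont=0.0000 V=0.0000[hold]  S*(4)=72.6000
k=3: j=0 S=48.7529 intr=47.3071 cont=46.9252 V=47.3071[EX]; j=1 S=63.5757 intr=32.4843 cont=32.1024 V=32.4843[EX]; j=2 S=82.9053 intr=13.1547 cont=15.3656 V=15.3656[hold]; j=3 S=108.1118 intr=0.0000 cont=3.5036 V=3.5036[hold]  S*(3)=63.5757
k=2: j=0 S=55.6731 intr=40.3869 cont=40.0049 V=40.3869[EX]; j=1 S=72.6000 intr=23.4600 cont=24.1391 V=24.1391[hold]; j=2 S=94.6733 intr=1.3867 cont=9.6114 V=9.6114[hold]  S*(2)=55.6731
k=1: j=0 S=63.5757 intr=32.4843 cont=32.4283 V=32.4843[EX]; j=1 S=82.9053 intr=13.1547 cont=17.0707 V=17.0707[hold]  S*(1)=63.5757
k=0: j=0 S=72.6000 intr=23.4600 cont=24.9575 V=24.9575[hold]  S*(0)=-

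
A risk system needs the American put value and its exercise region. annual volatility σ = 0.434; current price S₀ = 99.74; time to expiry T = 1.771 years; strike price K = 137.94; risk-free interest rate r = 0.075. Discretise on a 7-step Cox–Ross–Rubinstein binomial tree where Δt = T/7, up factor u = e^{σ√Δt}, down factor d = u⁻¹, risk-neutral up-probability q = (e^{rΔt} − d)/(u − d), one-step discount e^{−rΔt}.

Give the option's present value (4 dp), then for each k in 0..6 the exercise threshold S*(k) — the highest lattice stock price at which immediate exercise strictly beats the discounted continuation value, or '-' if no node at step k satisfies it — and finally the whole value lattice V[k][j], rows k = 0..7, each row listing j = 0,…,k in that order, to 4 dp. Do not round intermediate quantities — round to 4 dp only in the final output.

Δt=0.25300  u=1.24396  d=0.80389  q=0.48917  discount=0.98120
step 7 (expiry): payoffs max(K−S,0) = 116.3014 104.4557 86.1254 57.7604 13.8676 0.0000 0.0000 0.0000
step 6: (k=6,j=0): S=26.9175, (K−S)⁺=111.0225, hold=108.4297 ⇒ V=111.0225 exercise | (k=6,j=1): S=41.6530, (K−S)⁺=96.2870, hold=93.6942 ⇒ V=96.2870 exercise | (k=6,j=2): S=64.4552, (K−S)⁺=73.4848, hold=70.8921 ⇒ V=73.4848 exercise | (k=6,j=3): S=99.7400, (K−S)⁺=38.2000, hold=35.6073 ⇒ V=38.2000 exercise | (k=6,j=4): S=154.3408, (K−S)⁺=0.0000, hold=6.9508 ⇒ V=6.9508 continue | (k=6,j=5): S=238.8317, (K−S)⁺=0.0000, hold=0.0000 ⇒ V=0.0000 continue | (k=6,j=6): S=369.5757, (K−S)⁺=0.0000, hold=0.0000 ⇒ V=0.0000 continue  boundary S*=99.7400
step 5: (k=5,j=0): S=33.4843, (K−S)⁺=104.4557, hold=101.8630 ⇒ V=104.4557 exercise | (k=5,j=1): S=51.8146, (K−S)⁺=86.1254, hold=83.5326 ⇒ V=86.1254 exercise | (k=5,j=2): S=80.1796, (K−S)⁺=57.7604, hold=55.1677 ⇒ V=57.7604 exercise | (k=5,j=3): S=124.0724, (K−S)⁺=13.8676, hold=22.4831 ⇒ V=22.4831 continue | (k=5,j=4): S=191.9934, (K−S)⁺=0.0000, hold=3.4840 ⇒ V=3.4840 continue | (k=5,j=5): S=297.0966, (K−S)⁺=0.0000, hold=0.0000 ⇒ V=0.0000 continue  boundary S*=80.1796
step 4: (k=4,j=0): S=41.6530, (K−S)⁺=96.2870, hold=93.6942 ⇒ V=96.2870 exercise | (k=4,j=1): S=64.4552, (K−S)⁺=73.4848, hold=70.8921 ⇒ V=73.4848 exercise | (k=4,j=2): S=99.7400, (K−S)⁺=38.2000, hold=39.7425 ⇒ V=39.7425 continue | (k=4,j=3): S=154.3408, (K−S)⁺=0.0000, hold=12.9414 ⇒ V=12.9414 continue | (k=4,j=4): S=238.8317, (K−S)⁺=0.0000, hold=1.7463 ⇒ V=1.7463 continue  boundary S*=64.4552
step 3: (k=3,j=0): S=51.8146, (K−S)⁺=86.1254, hold=83.5326 ⇒ V=86.1254 exercise | (k=3,j=1): S=80.1796, (K−S)⁺=57.7604, hold=55.9081 ⇒ V=57.7604 exercise | (k=3,j=2): S=124.0724, (K−S)⁺=13.8676, hold=26.1316 ⇒ V=26.1316 continue | (k=3,j=3): S=191.9934, (K−S)⁺=0.0000, hold=7.3247 ⇒ V=7.3247 continue  boundary S*=80.1796
step 2: (k=2,j=0): S=64.4552, (K−S)⁺=73.4848, hold=70.8921 ⇒ V=73.4848 exercise | (k=2,j=1): S=99.7400, (K−S)⁺=38.2000, hold=41.4937 ⇒ V=41.4937 continue | (k=2,j=2): S=154.3408, (K−S)⁺=0.0000, hold=16.6136 ⇒ V=16.6136 continue  boundary S*=64.4552
step 1: (k=1,j=0): S=80.1796, (K−S)⁺=57.7604, hold=56.7486 ⇒ V=57.7604 exercise | (k=1,j=1): S=124.0724, (K−S)⁺=13.8676, hold=28.7719 ⇒ V=28.7719 continue  boundary S*=80.1796
step 0: (k=0,j=0): S=99.7400, (K−S)⁺=38.2000, hold=42.7610 ⇒ V=42.7610 continue  boundary S*=-

price = 42.7610
boundary = - 80.1796 64.4552 80.1796 64.4552 80.1796 99.7400
tree:
42.7610
57.7604 28.7719
73.4848 41.4937 16.6136
86.1254 57.7604 26.1316 7.3247
96.2870 73.4848 39.7425 12.9414 1.7463
104.4557 86.1254 57.7604 22.4831 3.4840 0.0000
111.0225 96.2870 73.4848 38.2000 6.9508 0.0000 0.0000
116.3014 104.4557 86.1254 57.7604 13.8676 0.0000 0.0000 0.0000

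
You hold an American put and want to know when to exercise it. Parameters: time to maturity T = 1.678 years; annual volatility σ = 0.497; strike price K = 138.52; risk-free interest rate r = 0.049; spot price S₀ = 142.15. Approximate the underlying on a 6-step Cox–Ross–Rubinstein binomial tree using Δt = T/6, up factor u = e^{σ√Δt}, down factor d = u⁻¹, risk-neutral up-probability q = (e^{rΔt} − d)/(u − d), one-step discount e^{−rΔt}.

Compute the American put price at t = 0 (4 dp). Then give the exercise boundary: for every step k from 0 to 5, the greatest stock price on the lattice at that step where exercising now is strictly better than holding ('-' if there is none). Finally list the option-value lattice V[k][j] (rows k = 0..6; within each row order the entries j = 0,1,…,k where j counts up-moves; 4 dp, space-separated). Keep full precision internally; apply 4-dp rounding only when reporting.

Δt=0.27967  u=1.30061  d=0.76887  q=0.46062  discount=0.98639
step 6 (expiry): payoffs max(K−S,0) = 109.1523 88.8422 54.4861 0.0000 0.0000 0.0000 0.0000
step 5: (k=5,j=0): S=38.1959, (K−S)⁺=100.3241, hold=98.4388 ⇒ V=100.3241 exercise | (k=5,j=1): S=64.6113, (K−S)⁺=73.9087, hold=72.0234 ⇒ V=73.9087 exercise | (k=5,j=2): S=109.2951, (K−S)⁺=29.2249, hold=28.9889 ⇒ V=29.2249 exercise | (k=5,j=3): S=184.8813, (K−S)⁺=0.0000, hold=0.0000 ⇒ V=0.0000 continue | (k=5,j=4): S=312.7412, (K−S)⁺=0.0000, hold=0.0000 ⇒ V=0.0000 continue | (k=5,j=5): S=529.0264, (K−S)⁺=0.0000, hold=0.0000 ⇒ V=0.0000 continue  boundary S*=109.2951
step 4: (k=4,j=0): S=49.6778, (K−S)⁺=88.8422, hold=86.9569 ⇒ V=88.8422 exercise | (k=4,j=1): S=84.0339, (K−S)⁺=54.4861, hold=52.6008 ⇒ V=54.4861 exercise | (k=4,j=2): S=142.1500, (K−S)⁺=0.0000, hold=15.5489 ⇒ V=15.5489 continue | (k=4,j=3): S=240.4579, (K−S)⁺=0.0000, hold=0.0000 ⇒ V=0.0000 continue | (k=4,j=4): S=406.7534, (K−S)⁺=0.0000, hold=0.0000 ⇒ V=0.0000 continue  boundary S*=84.0339
step 3: (k=3,j=0): S=64.6113, (K−S)⁺=73.9087, hold=72.0234 ⇒ V=73.9087 exercise | (k=3,j=1): S=109.2951, (K−S)⁺=29.2249, hold=36.0535 ⇒ V=36.0535 continue | (k=3,j=2): S=184.8813, (K−S)⁺=0.0000, hold=8.2726 ⇒ V=8.2726 continue | (k=3,j=3): S=312.7412, (K−S)⁺=0.0000, hold=0.0000 ⇒ V=0.0000 continue  boundary S*=64.6113
step 2: (k=2,j=0): S=84.0339, (K−S)⁺=54.4861, hold=55.7033 ⇒ V=55.7033 continue | (k=2,j=1): S=142.1500, (K−S)⁺=0.0000, hold=22.9406 ⇒ V=22.9406 continue | (k=2,j=2): S=240.4579, (K−S)⁺=0.0000, hold=4.4014 ⇒ V=4.4014 continue  boundary S*=-
step 1: (k=1,j=0): S=109.2951, (K−S)⁺=29.2249, hold=40.0595 ⇒ V=40.0595 continue | (k=1,j=1): S=184.8813, (K−S)⁺=0.0000, hold=14.2051 ⇒ V=14.2051 continue  boundary S*=-
step 0: (k=0,j=0): S=142.1500, (K−S)⁺=0.0000, hold=27.7674 ⇒ V=27.7674 continue  boundary S*=-

price = 27.7674
boundary = - - - 64.6113 84.0339 109.2951
tree:
27.7674
40.0595 14.2051
55.7033 22.9406 4.4014
73.9087 36.0535 8.2726 0.0000
88.8422 54.4861 15.5489 0.0000 0.0000
100.3241 73.9087 29.2249 0.0000 0.0000 0.0000
109.1523 88.8422 54.4861 0.0000 0.0000 0.0000 0.0000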